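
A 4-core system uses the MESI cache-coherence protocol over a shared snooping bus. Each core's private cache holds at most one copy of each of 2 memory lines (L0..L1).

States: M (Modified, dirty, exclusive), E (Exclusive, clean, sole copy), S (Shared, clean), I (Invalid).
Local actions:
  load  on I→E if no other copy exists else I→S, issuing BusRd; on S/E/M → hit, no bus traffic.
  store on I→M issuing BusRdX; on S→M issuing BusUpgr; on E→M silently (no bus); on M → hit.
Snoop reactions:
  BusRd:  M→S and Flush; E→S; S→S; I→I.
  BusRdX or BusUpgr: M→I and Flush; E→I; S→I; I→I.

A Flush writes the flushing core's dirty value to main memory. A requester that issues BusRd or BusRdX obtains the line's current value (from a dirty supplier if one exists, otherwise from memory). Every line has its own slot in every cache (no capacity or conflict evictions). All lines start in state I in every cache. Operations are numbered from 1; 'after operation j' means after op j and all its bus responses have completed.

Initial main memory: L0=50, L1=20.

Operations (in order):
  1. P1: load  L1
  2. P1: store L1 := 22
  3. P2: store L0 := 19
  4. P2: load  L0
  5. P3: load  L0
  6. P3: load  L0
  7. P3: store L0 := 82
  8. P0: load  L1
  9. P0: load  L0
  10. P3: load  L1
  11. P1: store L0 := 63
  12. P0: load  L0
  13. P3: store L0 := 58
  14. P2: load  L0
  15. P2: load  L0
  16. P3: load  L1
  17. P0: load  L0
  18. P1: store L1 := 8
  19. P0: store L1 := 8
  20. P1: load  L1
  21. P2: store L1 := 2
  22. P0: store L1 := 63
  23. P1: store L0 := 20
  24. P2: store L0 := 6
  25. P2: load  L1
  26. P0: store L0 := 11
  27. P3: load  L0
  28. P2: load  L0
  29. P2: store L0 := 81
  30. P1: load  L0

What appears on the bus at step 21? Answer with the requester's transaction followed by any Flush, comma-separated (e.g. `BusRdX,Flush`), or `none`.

bus = BusRdX

step 1: P1: load  L1  ⟶  IEII  (L1)  txn=BusRd  M[L1]=20
step 2: P1: store L1 := 22  ⟶  IMII  (L1)  txn=∅  M[L1]=20
step 3: P2: store L0 := 19  ⟶  IIMI  (L0)  txn=BusRdX  M[L0]=50
step 4: P2: load  L0  ⟶  IIMI  (L0)  txn=∅  M[L0]=50
step 5: P3: load  L0  ⟶  IISS  (L0)  txn=BusRd+Flush  M[L0]=19
step 6: P3: load  L0  ⟶  IISS  (L0)  txn=∅  M[L0]=19
step 7: P3: store L0 := 82  ⟶  IIIM  (L0)  txn=BusUpgr  M[L0]=19
step 8: P0: load  L1  ⟶  SSII  (L1)  txn=BusRd+Flush  M[L1]=22
step 9: P0: load  L0  ⟶  SIIS  (L0)  txn=BusRd+Flush  M[L0]=82
step 10: P3: load  L1  ⟶  SSIS  (L1)  txn=BusRd  M[L1]=22
step 11: P1: store L0 := 63  ⟶  IMII  (L0)  txn=BusRdX  M[L0]=82
step 12: P0: load  L0  ⟶  SSII  (L0)  txn=BusRd+Flush  M[L0]=63
step 13: P3: store L0 := 58  ⟶  IIIM  (L0)  txn=BusRdX  M[L0]=63
step 14: P2: load  L0  ⟶  IISS  (L0)  txn=BusRd+Flush  M[L0]=58
step 15: P2: load  L0  ⟶  IISS  (L0)  txn=∅  M[L0]=58
step 16: P3: load  L1  ⟶  SSIS  (L1)  txn=∅  M[L1]=22
step 17: P0: load  L0  ⟶  SISS  (L0)  txn=BusRd  M[L0]=58
step 18: P1: store L1 := 8  ⟶  IMII  (L1)  txn=BusUpgr  M[L1]=22
step 19: P0: store L1 := 8  ⟶  MIII  (L1)  txn=BusRdX+Flush  M[L1]=8
step 20: P1: load  L1  ⟶  SSII  (L1)  txn=BusRd+Flush  M[L1]=8
step 21: P2: store L1 := 2  ⟶  IIMI  (L1)  txn=BusRdX  M[L1]=8
step 22: P0: store L1 := 63  ⟶  MIII  (L1)  txn=BusRdX+Flush  M[L1]=2
step 23: P1: store L0 := 20  ⟶  IMII  (L0)  txn=BusRdX  M[L0]=58
step 24: P2: store L0 := 6  ⟶  IIMI  (L0)  txn=BusRdX+Flush  M[L0]=20
step 25: P2: load  L1  ⟶  SISI  (L1)  txn=BusRd+Flush  M[L1]=63
step 26: P0: store L0 := 11  ⟶  MIII  (L0)  txn=BusRdX+Flush  M[L0]=6
step 27: P3: load  L0  ⟶  SIIS  (L0)  txn=BusRd+Flush  M[L0]=11
step 28: P2: load  L0  ⟶  SISS  (L0)  txn=BusRd  M[L0]=11
step 29: P2: store L0 := 81  ⟶  IIMI  (L0)  txn=BusUpgr  M[L0]=11
step 30: P1: load  L0  ⟶  ISSI  (L0)  txn=BusRd+Flush  M[L0]=81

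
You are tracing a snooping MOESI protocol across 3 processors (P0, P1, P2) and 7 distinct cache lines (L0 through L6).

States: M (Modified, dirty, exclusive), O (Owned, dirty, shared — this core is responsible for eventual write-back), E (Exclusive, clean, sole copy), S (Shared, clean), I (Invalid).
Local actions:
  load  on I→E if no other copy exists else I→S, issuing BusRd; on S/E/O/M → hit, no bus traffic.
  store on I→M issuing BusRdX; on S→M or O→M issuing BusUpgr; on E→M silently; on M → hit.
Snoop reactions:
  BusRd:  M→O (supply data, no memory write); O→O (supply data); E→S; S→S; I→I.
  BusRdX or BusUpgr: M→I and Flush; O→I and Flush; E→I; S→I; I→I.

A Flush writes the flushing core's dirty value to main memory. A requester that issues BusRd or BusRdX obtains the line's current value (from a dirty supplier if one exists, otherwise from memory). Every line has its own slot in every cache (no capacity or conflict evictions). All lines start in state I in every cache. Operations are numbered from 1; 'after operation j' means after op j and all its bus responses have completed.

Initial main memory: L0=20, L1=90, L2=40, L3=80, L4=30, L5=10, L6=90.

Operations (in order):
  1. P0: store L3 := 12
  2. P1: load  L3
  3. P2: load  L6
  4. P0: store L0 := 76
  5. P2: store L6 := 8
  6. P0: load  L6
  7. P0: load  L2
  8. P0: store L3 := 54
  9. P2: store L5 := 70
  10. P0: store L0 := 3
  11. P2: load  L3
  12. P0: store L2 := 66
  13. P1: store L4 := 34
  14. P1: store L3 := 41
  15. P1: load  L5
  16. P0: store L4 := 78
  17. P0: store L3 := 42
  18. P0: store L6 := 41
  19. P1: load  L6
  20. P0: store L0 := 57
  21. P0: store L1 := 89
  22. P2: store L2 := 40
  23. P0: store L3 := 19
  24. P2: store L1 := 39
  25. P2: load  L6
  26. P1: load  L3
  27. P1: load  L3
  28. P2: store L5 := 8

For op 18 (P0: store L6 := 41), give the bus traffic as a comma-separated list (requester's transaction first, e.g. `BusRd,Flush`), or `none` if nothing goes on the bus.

bus = BusUpgr,Flush

  op1 P0: store L3 := 12 → M/I/I on L3; bus BusRdX; mem=80
  op2 P1: load  L3 → O/S/I on L3; bus BusRd; mem=80
  op3 P2: load  L6 → I/I/E on L6; bus BusRd; mem=90
  op4 P0: store L0 := 76 → M/I/I on L0; bus BusRdX; mem=20
  op5 P2: store L6 := 8 → I/I/M on L6; bus (none); mem=90
  op6 P0: load  L6 → S/I/O on L6; bus BusRd; mem=90
  op7 P0: load  L2 → E/I/I on L2; bus BusRd; mem=40
  op8 P0: store L3 := 54 → M/I/I on L3; bus BusUpgr; mem=80
  op9 P2: store L5 := 70 → I/I/M on L5; bus BusRdX; mem=10
  op10 P0: store L0 := 3 → M/I/I on L0; bus (none); mem=20
  op11 P2: load  L3 → O/I/S on L3; bus BusRd; mem=80
  op12 P0: store L2 := 66 → M/I/I on L2; bus (none); mem=40
  op13 P1: store L4 := 34 → I/M/I on L4; bus BusRdX; mem=30
  op14 P1: store L3 := 41 → I/M/I on L3; bus BusRdX Flush; mem=54
  op15 P1: load  L5 → I/S/O on L5; bus BusRd; mem=10
  op16 P0: store L4 := 78 → M/I/I on L4; bus BusRdX Flush; mem=34
  op17 P0: store L3 := 42 → M/I/I on L3; bus BusRdX Flush; mem=41
  op18 P0: store L6 := 41 → M/I/I on L6; bus BusUpgr Flush; mem=8
  op19 P1: load  L6 → O/S/I on L6; bus BusRd; mem=8
  op20 P0: store L0 := 57 → M/I/I on L0; bus (none); mem=20
  op21 P0: store L1 := 89 → M/I/I on L1; bus BusRdX; mem=90
  op22 P2: store L2 := 40 → I/I/M on L2; bus BusRdX Flush; mem=66
  op23 P0: store L3 := 19 → M/I/I on L3; bus (none); mem=41
  op24 P2: store L1 := 39 → I/I/M on L1; bus BusRdX Flush; mem=89
  op25 P2: load  L6 → O/S/S on L6; bus BusRd; mem=8
  op26 P1: load  L3 → O/S/I on L3; bus BusRd; mem=41
  op27 P1: load  L3 → O/S/I on L3; bus (none); mem=41
  op28 P2: store L5 := 8 → I/I/M on L5; bus BusUpgr; mem=10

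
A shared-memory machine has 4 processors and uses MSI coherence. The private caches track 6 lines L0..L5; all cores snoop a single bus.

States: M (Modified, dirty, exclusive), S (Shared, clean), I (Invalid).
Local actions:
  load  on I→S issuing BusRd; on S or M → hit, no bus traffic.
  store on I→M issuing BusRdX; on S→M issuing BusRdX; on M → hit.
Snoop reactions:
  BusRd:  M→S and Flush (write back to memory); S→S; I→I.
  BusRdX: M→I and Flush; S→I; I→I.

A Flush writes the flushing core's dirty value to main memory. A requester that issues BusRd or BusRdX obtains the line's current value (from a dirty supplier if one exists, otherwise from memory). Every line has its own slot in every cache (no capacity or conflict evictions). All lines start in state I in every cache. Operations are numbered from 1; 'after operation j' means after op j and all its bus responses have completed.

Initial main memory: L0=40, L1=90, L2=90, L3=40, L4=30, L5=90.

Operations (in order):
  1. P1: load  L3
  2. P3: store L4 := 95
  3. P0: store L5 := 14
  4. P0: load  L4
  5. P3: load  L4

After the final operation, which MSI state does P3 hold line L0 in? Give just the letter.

step 1: P1: load  L3  ⟶  ISII  (L3)  txn=BusRd  M[L3]=40
step 2: P3: store L4 := 95  ⟶  IIIM  (L4)  txn=BusRdX  M[L4]=30
step 3: P0: store L5 := 14  ⟶  MIII  (L5)  txn=BusRdX  M[L5]=90
step 4: P0: load  L4  ⟶  SIIS  (L4)  txn=BusRd+Flush  M[L4]=95
step 5: P3: load  L4  ⟶  SIIS  (L4)  txn=∅  M[L4]=95

state = I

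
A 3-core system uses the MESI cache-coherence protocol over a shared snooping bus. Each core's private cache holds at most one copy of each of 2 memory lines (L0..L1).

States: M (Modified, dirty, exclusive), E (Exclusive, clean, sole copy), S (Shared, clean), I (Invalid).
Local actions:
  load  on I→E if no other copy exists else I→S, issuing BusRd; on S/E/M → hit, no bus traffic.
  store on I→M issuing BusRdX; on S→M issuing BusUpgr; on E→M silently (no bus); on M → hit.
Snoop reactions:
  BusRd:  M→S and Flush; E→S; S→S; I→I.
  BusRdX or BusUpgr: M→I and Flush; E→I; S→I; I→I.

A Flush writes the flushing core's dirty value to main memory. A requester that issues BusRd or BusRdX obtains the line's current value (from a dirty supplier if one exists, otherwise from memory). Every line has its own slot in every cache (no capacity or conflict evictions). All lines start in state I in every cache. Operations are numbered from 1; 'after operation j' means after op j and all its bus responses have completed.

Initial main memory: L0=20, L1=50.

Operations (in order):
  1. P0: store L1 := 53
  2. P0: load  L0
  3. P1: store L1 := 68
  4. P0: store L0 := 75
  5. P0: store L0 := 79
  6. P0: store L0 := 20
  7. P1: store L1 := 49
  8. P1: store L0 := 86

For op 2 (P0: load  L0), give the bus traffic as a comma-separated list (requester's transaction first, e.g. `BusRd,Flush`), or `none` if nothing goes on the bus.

[1] P0: store L1 := 53 | P0:M(53), P1:I, P2:I | bus: BusRdX
[2] P0: load  L0 | P0:E(20), P1:I, P2:I | bus: BusRd
[3] P1: store L1 := 68 | P0:I, P1:M(68), P2:I | bus: BusRdX,Flush
[4] P0: store L0 := 75 | P0:M(75), P1:I, P2:I | bus: none
[5] P0: store L0 := 79 | P0:M(79), P1:I, P2:I | bus: none
[6] P0: store L0 := 20 | P0:M(20), P1:I, P2:I | bus: none
[7] P1: store L1 := 49 | P0:I, P1:M(49), P2:I | bus: none
[8] P1: store L0 := 86 | P0:I, P1:M(86), P2:I | bus: BusRdX,Flush

bus = BusRd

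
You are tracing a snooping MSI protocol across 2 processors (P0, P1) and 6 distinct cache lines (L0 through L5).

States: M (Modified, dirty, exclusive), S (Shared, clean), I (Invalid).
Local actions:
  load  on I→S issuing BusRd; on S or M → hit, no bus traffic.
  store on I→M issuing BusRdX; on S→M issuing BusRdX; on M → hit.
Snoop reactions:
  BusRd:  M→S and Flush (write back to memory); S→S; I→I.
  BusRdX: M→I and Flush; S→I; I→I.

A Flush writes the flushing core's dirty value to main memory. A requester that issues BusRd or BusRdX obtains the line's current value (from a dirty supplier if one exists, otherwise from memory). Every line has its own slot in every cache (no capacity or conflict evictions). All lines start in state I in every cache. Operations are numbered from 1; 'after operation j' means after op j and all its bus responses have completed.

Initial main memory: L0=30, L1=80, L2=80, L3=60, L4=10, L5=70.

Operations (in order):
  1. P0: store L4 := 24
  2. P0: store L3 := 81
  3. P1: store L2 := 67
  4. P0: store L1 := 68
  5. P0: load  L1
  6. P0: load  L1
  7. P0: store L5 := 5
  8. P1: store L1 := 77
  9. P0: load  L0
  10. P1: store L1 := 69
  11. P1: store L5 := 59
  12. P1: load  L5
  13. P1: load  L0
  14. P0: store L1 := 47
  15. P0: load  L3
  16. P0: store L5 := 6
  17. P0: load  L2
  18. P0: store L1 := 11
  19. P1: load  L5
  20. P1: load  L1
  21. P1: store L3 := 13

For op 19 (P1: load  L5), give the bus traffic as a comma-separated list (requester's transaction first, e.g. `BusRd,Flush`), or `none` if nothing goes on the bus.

[1] P0: store L4 := 24 | P0:M(24), P1:I | bus: BusRdX
[2] P0: store L3 := 81 | P0:M(81), P1:I | bus: BusRdX
[3] P1: store L2 := 67 | P0:I, P1:M(67) | bus: BusRdX
[4] P0: store L1 := 68 | P0:M(68), P1:I | bus: BusRdX
[5] P0: load  L1 | P0:M(68), P1:I | bus: none
[6] P0: load  L1 | P0:M(68), P1:I | bus: none
[7] P0: store L5 := 5 | P0:M(5), P1:I | bus: BusRdX
[8] P1: store L1 := 77 | P0:I, P1:M(77) | bus: BusRdX,Flush
[9] P0: load  L0 | P0:S(30), P1:I | bus: BusRd
[10] P1: store L1 := 69 | P0:I, P1:M(69) | bus: none
[11] P1: store L5 := 59 | P0:I, P1:M(59) | bus: BusRdX,Flush
[12] P1: load  L5 | P0:I, P1:M(59) | bus: none
[13] P1: load  L0 | P0:S(30), P1:S(30) | bus: BusRd
[14] P0: store L1 := 47 | P0:M(47), P1:I | bus: BusRdX,Flush
[15] P0: load  L3 | P0:M(81), P1:I | bus: none
[16] P0: store L5 := 6 | P0:M(6), P1:I | bus: BusRdX,Flush
[17] P0: load  L2 | P0:S(67), P1:S(67) | bus: BusRd,Flush
[18] P0: store L1 := 11 | P0:M(11), P1:I | bus: none
[19] P1: load  L5 | P0:S(6), P1:S(6) | bus: BusRd,Flush
[20] P1: load  L1 | P0:S(11), P1:S(11) | bus: BusRd,Flush
[21] P1: store L3 := 13 | P0:I, P1:M(13) | bus: BusRdX,Flush

bus = BusRd,Flush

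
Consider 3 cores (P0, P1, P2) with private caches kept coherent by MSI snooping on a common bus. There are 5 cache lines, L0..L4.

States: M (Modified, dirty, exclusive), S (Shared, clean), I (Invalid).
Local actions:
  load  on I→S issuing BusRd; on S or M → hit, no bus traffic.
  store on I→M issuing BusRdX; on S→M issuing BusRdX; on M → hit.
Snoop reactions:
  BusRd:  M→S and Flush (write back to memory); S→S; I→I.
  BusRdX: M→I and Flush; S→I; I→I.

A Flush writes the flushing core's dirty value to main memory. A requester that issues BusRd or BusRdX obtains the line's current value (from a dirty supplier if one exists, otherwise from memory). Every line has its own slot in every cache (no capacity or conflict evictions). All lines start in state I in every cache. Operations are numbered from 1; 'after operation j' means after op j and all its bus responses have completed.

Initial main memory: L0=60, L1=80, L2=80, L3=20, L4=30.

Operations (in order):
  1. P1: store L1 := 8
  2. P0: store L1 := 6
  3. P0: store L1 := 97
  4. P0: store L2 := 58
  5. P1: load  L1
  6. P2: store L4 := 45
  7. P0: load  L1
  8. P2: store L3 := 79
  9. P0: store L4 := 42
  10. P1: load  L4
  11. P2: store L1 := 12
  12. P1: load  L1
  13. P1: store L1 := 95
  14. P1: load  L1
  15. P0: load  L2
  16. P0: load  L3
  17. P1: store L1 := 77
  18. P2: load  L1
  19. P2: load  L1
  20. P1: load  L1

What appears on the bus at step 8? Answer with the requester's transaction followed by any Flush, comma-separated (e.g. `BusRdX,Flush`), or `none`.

bus = BusRdX

  op1 P1: store L1 := 8 → I/M/I on L1; bus BusRdX; mem=80
  op2 P0: store L1 := 6 → M/I/I on L1; bus BusRdX Flush; mem=8
  op3 P0: store L1 := 97 → M/I/I on L1; bus (none); mem=8
  op4 P0: store L2 := 58 → M/I/I on L2; bus BusRdX; mem=80
  op5 P1: load  L1 → S/S/I on L1; bus BusRd Flush; mem=97
  op6 P2: store L4 := 45 → I/I/M on L4; bus BusRdX; mem=30
  op7 P0: load  L1 → S/S/I on L1; bus (none); mem=97
  op8 P2: store L3 := 79 → I/I/M on L3; bus BusRdX; mem=20
  op9 P0: store L4 := 42 → M/I/I on L4; bus BusRdX Flush; mem=45
  op10 P1: load  L4 → S/S/I on L4; bus BusRd Flush; mem=42
  op11 P2: store L1 := 12 → I/I/M on L1; bus BusRdX; mem=97
  op12 P1: load  L1 → I/S/S on L1; bus BusRd Flush; mem=12
  op13 P1: store L1 := 95 → I/M/I on L1; bus BusRdX; mem=12
  op14 P1: load  L1 → I/M/I on L1; bus (none); mem=12
  op15 P0: load  L2 → M/I/I on L2; bus (none); mem=80
  op16 P0: load  L3 → S/I/S on L3; bus BusRd Flush; mem=79
  op17 P1: store L1 := 77 → I/M/I on L1; bus (none); mem=12
  op18 P2: load  L1 → I/S/S on L1; bus BusRd Flush; mem=77
  op19 P2: load  L1 → I/S/S on L1; bus (none); mem=77
  op20 P1: load  L1 → I/S/S on L1; bus (none); mem=77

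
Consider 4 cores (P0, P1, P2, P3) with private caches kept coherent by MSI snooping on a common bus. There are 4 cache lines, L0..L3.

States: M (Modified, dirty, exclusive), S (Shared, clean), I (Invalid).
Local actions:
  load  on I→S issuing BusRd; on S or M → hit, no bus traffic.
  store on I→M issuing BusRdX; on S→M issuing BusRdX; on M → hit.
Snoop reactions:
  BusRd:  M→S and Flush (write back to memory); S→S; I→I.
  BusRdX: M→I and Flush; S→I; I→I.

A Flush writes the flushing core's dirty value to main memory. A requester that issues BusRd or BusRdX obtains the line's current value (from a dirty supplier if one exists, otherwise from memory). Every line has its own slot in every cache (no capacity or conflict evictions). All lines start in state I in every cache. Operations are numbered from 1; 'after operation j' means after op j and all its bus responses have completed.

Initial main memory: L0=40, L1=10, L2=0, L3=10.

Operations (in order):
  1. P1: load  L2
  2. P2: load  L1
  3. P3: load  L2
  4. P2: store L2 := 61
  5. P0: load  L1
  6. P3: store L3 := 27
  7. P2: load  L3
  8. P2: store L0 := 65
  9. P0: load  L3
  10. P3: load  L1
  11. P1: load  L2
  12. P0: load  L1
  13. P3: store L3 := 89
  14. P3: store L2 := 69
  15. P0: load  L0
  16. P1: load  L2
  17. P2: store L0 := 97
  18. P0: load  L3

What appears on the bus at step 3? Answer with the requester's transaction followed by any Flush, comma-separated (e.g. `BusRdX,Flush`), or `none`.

step 1: P1: load  L2  ⟶  ISII  (L2)  txn=BusRd  M[L2]=0
step 2: P2: load  L1  ⟶  IISI  (L1)  txn=BusRd  M[L1]=10
step 3: P3: load  L2  ⟶  ISIS  (L2)  txn=BusRd  M[L2]=0
step 4: P2: store L2 := 61  ⟶  IIMI  (L2)  txn=BusRdX  M[L2]=0
step 5: P0: load  L1  ⟶  SISI  (L1)  txn=BusRd  M[L1]=10
step 6: P3: store L3 := 27  ⟶  IIIM  (L3)  txn=BusRdX  M[L3]=10
step 7: P2: load  L3  ⟶  IISS  (L3)  txn=BusRd+Flush  M[L3]=27
step 8: P2: store L0 := 65  ⟶  IIMI  (L0)  txn=BusRdX  M[L0]=40
step 9: P0: load  L3  ⟶  SISS  (L3)  txn=BusRd  M[L3]=27
step 10: P3: load  L1  ⟶  SISS  (L1)  txn=BusRd  M[L1]=10
step 11: P1: load  L2  ⟶  ISSI  (L2)  txn=BusRd+Flush  M[L2]=61
step 12: P0: load  L1  ⟶  SISS  (L1)  txn=∅  M[L1]=10
step 13: P3: store L3 := 89  ⟶  IIIM  (L3)  txn=BusRdX  M[L3]=27
step 14: P3: store L2 := 69  ⟶  IIIM  (L2)  txn=BusRdX  M[L2]=61
step 15: P0: load  L0  ⟶  SISI  (L0)  txn=BusRd+Flush  M[L0]=65
step 16: P1: load  L2  ⟶  ISIS  (L2)  txn=BusRd+Flush  M[L2]=69
step 17: P2: store L0 := 97  ⟶  IIMI  (L0)  txn=BusRdX  M[L0]=65
step 18: P0: load  L3  ⟶  SIIS  (L3)  txn=BusRd+Flush  M[L3]=89

bus = BusRd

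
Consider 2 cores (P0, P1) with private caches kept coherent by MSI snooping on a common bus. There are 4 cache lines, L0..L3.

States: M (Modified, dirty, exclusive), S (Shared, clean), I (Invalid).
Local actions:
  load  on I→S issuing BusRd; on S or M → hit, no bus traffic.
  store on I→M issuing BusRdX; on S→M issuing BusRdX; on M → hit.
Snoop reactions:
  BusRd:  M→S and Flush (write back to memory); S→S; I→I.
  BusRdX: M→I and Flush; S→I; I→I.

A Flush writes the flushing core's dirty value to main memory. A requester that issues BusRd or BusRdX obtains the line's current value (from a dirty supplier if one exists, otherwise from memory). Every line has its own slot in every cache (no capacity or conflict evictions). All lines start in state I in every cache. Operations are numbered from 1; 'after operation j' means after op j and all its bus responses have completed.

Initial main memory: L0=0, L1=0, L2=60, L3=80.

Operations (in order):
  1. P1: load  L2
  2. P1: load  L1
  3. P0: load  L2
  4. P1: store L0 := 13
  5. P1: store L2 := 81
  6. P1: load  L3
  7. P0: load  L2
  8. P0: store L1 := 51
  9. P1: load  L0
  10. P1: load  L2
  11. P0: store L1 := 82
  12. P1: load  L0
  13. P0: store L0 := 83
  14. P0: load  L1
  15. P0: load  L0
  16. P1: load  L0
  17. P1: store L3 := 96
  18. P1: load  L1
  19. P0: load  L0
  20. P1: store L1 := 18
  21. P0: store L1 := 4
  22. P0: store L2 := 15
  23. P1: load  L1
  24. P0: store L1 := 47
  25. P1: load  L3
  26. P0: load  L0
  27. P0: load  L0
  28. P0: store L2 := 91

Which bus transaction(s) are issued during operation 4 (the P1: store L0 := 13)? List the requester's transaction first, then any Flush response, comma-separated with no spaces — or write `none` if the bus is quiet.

bus = BusRdX

[1] P1: load  L2 | P0:I, P1:S(60) | bus: BusRd
[2] P1: load  L1 | P0:I, P1:S(0) | bus: BusRd
[3] P0: load  L2 | P0:S(60), P1:S(60) | bus: BusRd
[4] P1: store L0 := 13 | P0:I, P1:M(13) | bus: BusRdX
[5] P1: store L2 := 81 | P0:I, P1:M(81) | bus: BusRdX
[6] P1: load  L3 | P0:I, P1:S(80) | bus: BusRd
[7] P0: load  L2 | P0:S(81), P1:S(81) | bus: BusRd,Flush
[8] P0: store L1 := 51 | P0:M(51), P1:I | bus: BusRdX
[9] P1: load  L0 | P0:I, P1:M(13) | bus: none
[10] P1: load  L2 | P0:S(81), P1:S(81) | bus: none
[11] P0: store L1 := 82 | P0:M(82), P1:I | bus: none
[12] P1: load  L0 | P0:I, P1:M(13) | bus: none
[13] P0: store L0 := 83 | P0:M(83), P1:I | bus: BusRdX,Flush
[14] P0: load  L1 | P0:M(82), P1:I | bus: none
[15] P0: load  L0 | P0:M(83), P1:I | bus: none
[16] P1: load  L0 | P0:S(83), P1:S(83) | bus: BusRd,Flush
[17] P1: store L3 := 96 | P0:I, P1:M(96) | bus: BusRdX
[18] P1: load  L1 | P0:S(82), P1:S(82) | bus: BusRd,Flush
[19] P0: load  L0 | P0:S(83), P1:S(83) | bus: none
[20] P1: store L1 := 18 | P0:I, P1:M(18) | bus: BusRdX
[21] P0: store L1 := 4 | P0:M(4), P1:I | bus: BusRdX,Flush
[22] P0: store L2 := 15 | P0:M(15), P1:I | bus: BusRdX
[23] P1: load  L1 | P0:S(4), P1:S(4) | bus: BusRd,Flush
[24] P0: store L1 := 47 | P0:M(47), P1:I | bus: BusRdX
[25] P1: load  L3 | P0:I, P1:M(96) | bus: none
[26] P0: load  L0 | P0:S(83), P1:S(83) | bus: none
[27] P0: load  L0 | P0:S(83), P1:S(83) | bus: none
[28] P0: store L2 := 91 | P0:M(91), P1:I | bus: none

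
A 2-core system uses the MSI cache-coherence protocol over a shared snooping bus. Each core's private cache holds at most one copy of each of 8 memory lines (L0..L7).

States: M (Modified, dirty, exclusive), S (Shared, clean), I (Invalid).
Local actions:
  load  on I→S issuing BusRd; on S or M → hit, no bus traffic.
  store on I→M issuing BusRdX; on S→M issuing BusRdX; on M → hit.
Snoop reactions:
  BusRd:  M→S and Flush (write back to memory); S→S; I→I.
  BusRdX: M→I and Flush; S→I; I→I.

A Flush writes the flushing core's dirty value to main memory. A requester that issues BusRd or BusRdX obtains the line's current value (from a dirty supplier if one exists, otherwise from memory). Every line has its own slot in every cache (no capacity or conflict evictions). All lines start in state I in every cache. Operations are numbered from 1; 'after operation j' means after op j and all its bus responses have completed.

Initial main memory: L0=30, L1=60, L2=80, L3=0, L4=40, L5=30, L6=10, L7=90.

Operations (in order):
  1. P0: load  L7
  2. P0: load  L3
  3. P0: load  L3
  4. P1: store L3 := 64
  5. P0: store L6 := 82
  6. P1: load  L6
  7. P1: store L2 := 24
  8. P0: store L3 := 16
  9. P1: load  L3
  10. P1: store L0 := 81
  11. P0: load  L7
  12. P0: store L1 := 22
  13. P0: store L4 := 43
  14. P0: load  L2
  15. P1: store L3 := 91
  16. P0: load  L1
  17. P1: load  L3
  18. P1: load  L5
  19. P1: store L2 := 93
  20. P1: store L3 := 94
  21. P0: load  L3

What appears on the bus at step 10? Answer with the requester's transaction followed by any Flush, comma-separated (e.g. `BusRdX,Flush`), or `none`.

  op1 P0: load  L7 → S/I on L7; bus BusRd; mem=90
  op2 P0: load  L3 → S/I on L3; bus BusRd; mem=0
  op3 P0: load  L3 → S/I on L3; bus (none); mem=0
  op4 P1: store L3 := 64 → I/M on L3; bus BusRdX; mem=0
  op5 P0: store L6 := 82 → M/I on L6; bus BusRdX; mem=10
  op6 P1: load  L6 → S/S on L6; bus BusRd Flush; mem=82
  op7 P1: store L2 := 24 → I/M on L2; bus BusRdX; mem=80
  op8 P0: store L3 := 16 → M/I on L3; bus BusRdX Flush; mem=64
  op9 P1: load  L3 → S/S on L3; bus BusRd Flush; mem=16
  op10 P1: store L0 := 81 → I/M on L0; bus BusRdX; mem=30
  op11 P0: load  L7 → S/I on L7; bus (none); mem=90
  op12 P0: store L1 := 22 → M/I on L1; bus BusRdX; mem=60
  op13 P0: store L4 := 43 → M/I on L4; bus BusRdX; mem=40
  op14 P0: load  L2 → S/S on L2; bus BusRd Flush; mem=24
  op15 P1: store L3 := 91 → I/M on L3; bus BusRdX; mem=16
  op16 P0: load  L1 → M/I on L1; bus (none); mem=60
  op17 P1: load  L3 → I/M on L3; bus (none); mem=16
  op18 P1: load  L5 → I/S on L5; bus BusRd; mem=30
  op19 P1: store L2 := 93 → I/M on L2; bus BusRdX; mem=24
  op20 P1: store L3 := 94 → I/M on L3; bus (none); mem=16
  op21 P0: load  L3 → S/S on L3; bus BusRd Flush; mem=94

bus = BusRdX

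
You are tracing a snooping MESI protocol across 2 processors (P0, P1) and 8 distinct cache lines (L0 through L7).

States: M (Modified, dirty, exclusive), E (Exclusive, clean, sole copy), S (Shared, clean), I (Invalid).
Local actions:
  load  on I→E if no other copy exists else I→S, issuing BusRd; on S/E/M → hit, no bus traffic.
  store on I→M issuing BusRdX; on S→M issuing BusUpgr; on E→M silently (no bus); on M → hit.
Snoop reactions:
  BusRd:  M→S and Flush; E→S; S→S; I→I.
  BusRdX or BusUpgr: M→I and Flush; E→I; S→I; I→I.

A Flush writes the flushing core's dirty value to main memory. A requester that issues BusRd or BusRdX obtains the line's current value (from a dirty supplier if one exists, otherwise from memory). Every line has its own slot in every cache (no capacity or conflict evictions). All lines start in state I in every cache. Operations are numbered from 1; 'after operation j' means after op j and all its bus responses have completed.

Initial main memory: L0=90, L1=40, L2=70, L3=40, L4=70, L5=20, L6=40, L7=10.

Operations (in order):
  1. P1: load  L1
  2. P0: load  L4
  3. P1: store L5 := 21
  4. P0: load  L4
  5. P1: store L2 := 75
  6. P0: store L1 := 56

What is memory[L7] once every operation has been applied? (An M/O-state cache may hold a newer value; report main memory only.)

memory[L7] = 10

step 1: P1: load  L1  ⟶  IE  (L1)  txn=BusRd  M[L1]=40
step 2: P0: load  L4  ⟶  EI  (L4)  txn=BusRd  M[L4]=70
step 3: P1: store L5 := 21  ⟶  IM  (L5)  txn=BusRdX  M[L5]=20
step 4: P0: load  L4  ⟶  EI  (L4)  txn=∅  M[L4]=70
step 5: P1: store L2 := 75  ⟶  IM  (L2)  txn=BusRdX  M[L2]=70
step 6: P0: store L1 := 56  ⟶  MI  (L1)  txn=BusRdX  M[L1]=40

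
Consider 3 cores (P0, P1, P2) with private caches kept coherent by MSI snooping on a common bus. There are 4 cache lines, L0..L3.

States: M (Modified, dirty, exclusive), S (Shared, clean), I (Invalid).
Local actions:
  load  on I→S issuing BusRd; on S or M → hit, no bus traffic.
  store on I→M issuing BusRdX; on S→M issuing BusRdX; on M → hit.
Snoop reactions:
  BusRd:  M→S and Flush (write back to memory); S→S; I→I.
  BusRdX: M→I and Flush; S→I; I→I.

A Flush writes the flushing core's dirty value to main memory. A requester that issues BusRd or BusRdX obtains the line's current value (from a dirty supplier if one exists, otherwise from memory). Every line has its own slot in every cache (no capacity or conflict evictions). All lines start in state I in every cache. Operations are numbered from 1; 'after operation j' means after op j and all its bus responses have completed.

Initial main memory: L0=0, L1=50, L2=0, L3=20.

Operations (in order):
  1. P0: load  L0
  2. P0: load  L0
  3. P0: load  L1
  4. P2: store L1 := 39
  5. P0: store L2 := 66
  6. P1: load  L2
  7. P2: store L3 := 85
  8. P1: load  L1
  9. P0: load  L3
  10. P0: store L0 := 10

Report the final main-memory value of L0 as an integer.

memory[L0] = 0

step 1: P0: load  L0  ⟶  SII  (L0)  txn=BusRd  M[L0]=0
step 2: P0: load  L0  ⟶  SII  (L0)  txn=∅  M[L0]=0
step 3: P0: load  L1  ⟶  SII  (L1)  txn=BusRd  M[L1]=50
step 4: P2: store L1 := 39  ⟶  IIM  (L1)  txn=BusRdX  M[L1]=50
step 5: P0: store L2 := 66  ⟶  MII  (L2)  txn=BusRdX  M[L2]=0
step 6: P1: load  L2  ⟶  SSI  (L2)  txn=BusRd+Flush  M[L2]=66
step 7: P2: store L3 := 85  ⟶  IIM  (L3)  txn=BusRdX  M[L3]=20
step 8: P1: load  L1  ⟶  ISS  (L1)  txn=BusRd+Flush  M[L1]=39
step 9: P0: load  L3  ⟶  SIS  (L3)  txn=BusRd+Flush  M[L3]=85
step 10: P0: store L0 := 10  ⟶  MII  (L0)  txn=BusRdX  M[L0]=0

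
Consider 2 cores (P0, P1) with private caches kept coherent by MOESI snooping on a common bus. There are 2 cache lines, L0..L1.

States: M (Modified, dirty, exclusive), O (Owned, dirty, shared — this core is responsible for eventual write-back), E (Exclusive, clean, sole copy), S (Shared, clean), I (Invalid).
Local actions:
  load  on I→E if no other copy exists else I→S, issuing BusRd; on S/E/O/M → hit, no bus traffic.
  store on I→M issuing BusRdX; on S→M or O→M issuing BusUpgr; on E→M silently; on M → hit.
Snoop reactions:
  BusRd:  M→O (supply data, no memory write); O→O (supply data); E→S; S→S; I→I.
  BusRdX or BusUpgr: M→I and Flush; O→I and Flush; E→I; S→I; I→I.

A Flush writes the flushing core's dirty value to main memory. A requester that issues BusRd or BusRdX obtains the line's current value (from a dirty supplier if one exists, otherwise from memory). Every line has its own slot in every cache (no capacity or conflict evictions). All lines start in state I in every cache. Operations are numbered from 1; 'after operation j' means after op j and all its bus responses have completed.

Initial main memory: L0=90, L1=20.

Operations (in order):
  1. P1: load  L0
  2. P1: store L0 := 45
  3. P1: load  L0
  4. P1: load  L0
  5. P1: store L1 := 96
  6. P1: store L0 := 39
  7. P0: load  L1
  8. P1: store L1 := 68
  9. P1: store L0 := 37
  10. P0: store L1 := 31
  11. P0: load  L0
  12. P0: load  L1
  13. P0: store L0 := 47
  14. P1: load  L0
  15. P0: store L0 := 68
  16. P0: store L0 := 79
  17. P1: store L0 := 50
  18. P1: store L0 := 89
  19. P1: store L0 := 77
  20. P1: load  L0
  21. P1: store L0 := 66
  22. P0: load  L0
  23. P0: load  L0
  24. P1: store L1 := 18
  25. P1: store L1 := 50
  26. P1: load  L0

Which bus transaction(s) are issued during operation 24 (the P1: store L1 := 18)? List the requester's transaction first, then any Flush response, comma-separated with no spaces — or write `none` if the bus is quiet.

1. P1: load  L0  bus=[BusRd]  L0: P0=I P1=E  mem[L0]=90
2. P1: store L0 := 45  bus=[-]  L0: P0=I P1=M  mem[L0]=90
3. P1: load  L0  bus=[-]  L0: P0=I P1=M  mem[L0]=90
4. P1: load  L0  bus=[-]  L0: P0=I P1=M  mem[L0]=90
5. P1: store L1 := 96  bus=[BusRdX]  L1: P0=I P1=M  mem[L1]=20
6. P1: store L0 := 39  bus=[-]  L0: P0=I P1=M  mem[L0]=90
7. P0: load  L1  bus=[BusRd]  L1: P0=S P1=O  mem[L1]=20
8. P1: store L1 := 68  bus=[BusUpgr]  L1: P0=I P1=M  mem[L1]=20
9. P1: store L0 := 37  bus=[-]  L0: P0=I P1=M  mem[L0]=90
10. P0: store L1 := 31  bus=[BusRdX,Flush]  L1: P0=M P1=I  mem[L1]=68
11. P0: load  L0  bus=[BusRd]  L0: P0=S P1=O  mem[L0]=90
12. P0: load  L1  bus=[-]  L1: P0=M P1=I  mem[L1]=68
13. P0: store L0 := 47  bus=[BusUpgr,Flush]  L0: P0=M P1=I  mem[L0]=37
14. P1: load  L0  bus=[BusRd]  L0: P0=O P1=S  mem[L0]=37
15. P0: store L0 := 68  bus=[BusUpgr]  L0: P0=M P1=I  mem[L0]=37
16. P0: store L0 := 79  bus=[-]  L0: P0=M P1=I  mem[L0]=37
17. P1: store L0 := 50  bus=[BusRdX,Flush]  L0: P0=I P1=M  mem[L0]=79
18. P1: store L0 := 89  bus=[-]  L0: P0=I P1=M  mem[L0]=79
19. P1: store L0 := 77  bus=[-]  L0: P0=I P1=M  mem[L0]=79
20. P1: load  L0  bus=[-]  L0: P0=I P1=M  mem[L0]=79
21. P1: store L0 := 66  bus=[-]  L0: P0=I P1=M  mem[L0]=79
22. P0: load  L0  bus=[BusRd]  L0: P0=S P1=O  mem[L0]=79
23. P0: load  L0  bus=[-]  L0: P0=S P1=O  mem[L0]=79
24. P1: store L1 := 18  bus=[BusRdX,Flush]  L1: P0=I P1=M  mem[L1]=31
25. P1: store L1 := 50  bus=[-]  L1: P0=I P1=M  mem[L1]=31
26. P1: load  L0  bus=[-]  L0: P0=S P1=O  mem[L0]=79

bus = BusRdX,Flush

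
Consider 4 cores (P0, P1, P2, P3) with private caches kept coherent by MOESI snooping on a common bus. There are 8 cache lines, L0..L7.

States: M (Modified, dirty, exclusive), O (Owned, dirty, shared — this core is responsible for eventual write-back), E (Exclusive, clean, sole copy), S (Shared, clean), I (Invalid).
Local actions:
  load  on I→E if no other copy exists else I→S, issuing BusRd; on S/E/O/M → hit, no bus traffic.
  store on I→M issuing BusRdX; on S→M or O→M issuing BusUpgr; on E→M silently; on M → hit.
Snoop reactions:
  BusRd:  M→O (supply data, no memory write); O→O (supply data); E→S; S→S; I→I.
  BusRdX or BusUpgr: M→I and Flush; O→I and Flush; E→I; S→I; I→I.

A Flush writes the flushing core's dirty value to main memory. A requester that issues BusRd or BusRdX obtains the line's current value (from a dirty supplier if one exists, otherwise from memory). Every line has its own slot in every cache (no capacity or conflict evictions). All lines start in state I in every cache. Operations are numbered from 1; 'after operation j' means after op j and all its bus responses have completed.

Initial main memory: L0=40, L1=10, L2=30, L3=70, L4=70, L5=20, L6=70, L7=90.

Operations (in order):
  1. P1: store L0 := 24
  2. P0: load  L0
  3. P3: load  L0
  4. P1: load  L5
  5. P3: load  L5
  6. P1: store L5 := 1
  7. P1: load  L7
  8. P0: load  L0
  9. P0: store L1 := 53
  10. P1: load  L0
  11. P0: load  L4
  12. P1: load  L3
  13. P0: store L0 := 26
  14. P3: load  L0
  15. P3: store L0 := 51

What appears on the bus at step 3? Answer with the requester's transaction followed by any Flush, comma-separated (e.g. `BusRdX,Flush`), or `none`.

1. P1: store L0 := 24  bus=[BusRdX]  L0: P0=I P1=M P2=I P3=I  mem[L0]=40
2. P0: load  L0  bus=[BusRd]  L0: P0=S P1=O P2=I P3=I  mem[L0]=40
3. P3: load  L0  bus=[BusRd]  L0: P0=S P1=O P2=I P3=S  mem[L0]=40
4. P1: load  L5  bus=[BusRd]  L5: P0=I P1=E P2=I P3=I  mem[L5]=20
5. P3: load  L5  bus=[BusRd]  L5: P0=I P1=S P2=I P3=S  mem[L5]=20
6. P1: store L5 := 1  bus=[BusUpgr]  L5: P0=I P1=M P2=I P3=I  mem[L5]=20
7. P1: load  L7  bus=[BusRd]  L7: P0=I P1=E P2=I P3=I  mem[L7]=90
8. P0: load  L0  bus=[-]  L0: P0=S P1=O P2=I P3=S  mem[L0]=40
9. P0: store L1 := 53  bus=[BusRdX]  L1: P0=M P1=I P2=I P3=I  mem[L1]=10
10. P1: load  L0  bus=[-]  L0: P0=S P1=O P2=I P3=S  mem[L0]=40
11. P0: load  L4  bus=[BusRd]  L4: P0=E P1=I P2=I P3=I  mem[L4]=70
12. P1: load  L3  bus=[BusRd]  L3: P0=I P1=E P2=I P3=I  mem[L3]=70
13. P0: store L0 := 26  bus=[BusUpgr,Flush]  L0: P0=M P1=I P2=I P3=I  mem[L0]=24
14. P3: load  L0  bus=[BusRd]  L0: P0=O P1=I P2=I P3=S  mem[L0]=24
15. P3: store L0 := 51  bus=[BusUpgr,Flush]  L0: P0=I P1=I P2=I P3=M  mem[L0]=26

bus = BusRd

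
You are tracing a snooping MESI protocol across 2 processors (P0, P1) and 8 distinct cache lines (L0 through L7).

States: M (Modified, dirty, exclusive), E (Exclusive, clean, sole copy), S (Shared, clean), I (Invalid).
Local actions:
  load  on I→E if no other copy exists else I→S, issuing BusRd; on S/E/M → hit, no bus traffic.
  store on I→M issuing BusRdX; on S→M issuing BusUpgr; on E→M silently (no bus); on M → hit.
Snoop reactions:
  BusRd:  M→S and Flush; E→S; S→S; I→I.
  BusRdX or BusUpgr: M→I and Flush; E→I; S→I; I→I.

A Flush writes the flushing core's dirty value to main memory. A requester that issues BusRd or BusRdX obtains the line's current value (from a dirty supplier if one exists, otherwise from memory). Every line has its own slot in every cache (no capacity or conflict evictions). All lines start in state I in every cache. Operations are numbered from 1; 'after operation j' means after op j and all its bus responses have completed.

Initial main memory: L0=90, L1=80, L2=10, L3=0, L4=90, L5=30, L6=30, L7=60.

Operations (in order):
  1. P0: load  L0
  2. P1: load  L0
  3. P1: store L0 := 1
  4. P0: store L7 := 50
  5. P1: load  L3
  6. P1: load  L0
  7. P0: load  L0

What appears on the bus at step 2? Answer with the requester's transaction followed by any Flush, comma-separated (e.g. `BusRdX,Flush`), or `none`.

[1] P0: load  L0 | P0:E(90), P1:I | bus: BusRd
[2] P1: load  L0 | P0:S(90), P1:S(90) | bus: BusRd
[3] P1: store L0 := 1 | P0:I, P1:M(1) | bus: BusUpgr
[4] P0: store L7 := 50 | P0:M(50), P1:I | bus: BusRdX
[5] P1: load  L3 | P0:I, P1:E(0) | bus: BusRd
[6] P1: load  L0 | P0:I, P1:M(1) | bus: none
[7] P0: load  L0 | P0:S(1), P1:S(1) | bus: BusRd,Flush

bus = BusRd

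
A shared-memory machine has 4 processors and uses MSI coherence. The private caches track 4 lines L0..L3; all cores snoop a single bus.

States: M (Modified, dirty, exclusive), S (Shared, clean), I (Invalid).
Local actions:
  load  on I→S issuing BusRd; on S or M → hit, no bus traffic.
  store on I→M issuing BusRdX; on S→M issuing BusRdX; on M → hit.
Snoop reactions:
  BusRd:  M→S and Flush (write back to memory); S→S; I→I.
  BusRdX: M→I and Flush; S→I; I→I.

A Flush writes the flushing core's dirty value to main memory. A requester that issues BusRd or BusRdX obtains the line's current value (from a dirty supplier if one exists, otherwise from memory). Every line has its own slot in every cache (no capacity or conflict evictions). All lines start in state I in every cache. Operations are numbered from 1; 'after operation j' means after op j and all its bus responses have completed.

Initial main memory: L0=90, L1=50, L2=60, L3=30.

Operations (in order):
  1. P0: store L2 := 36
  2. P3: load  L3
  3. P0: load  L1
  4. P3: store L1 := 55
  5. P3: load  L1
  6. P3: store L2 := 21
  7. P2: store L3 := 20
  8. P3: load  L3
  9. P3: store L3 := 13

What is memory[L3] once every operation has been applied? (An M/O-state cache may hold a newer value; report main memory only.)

memory[L3] = 20

[1] P0: store L2 := 36 | P0:M(36), P1:I, P2:I, P3:I | bus: BusRdX
[2] P3: load  L3 | P0:I, P1:I, P2:I, P3:S(30) | bus: BusRd
[3] P0: load  L1 | P0:S(50), P1:I, P2:I, P3:I | bus: BusRd
[4] P3: store L1 := 55 | P0:I, P1:I, P2:I, P3:M(55) | bus: BusRdX
[5] P3: load  L1 | P0:I, P1:I, P2:I, P3:M(55) | bus: none
[6] P3: store L2 := 21 | P0:I, P1:I, P2:I, P3:M(21) | bus: BusRdX,Flush
[7] P2: store L3 := 20 | P0:I, P1:I, P2:M(20), P3:I | bus: BusRdX
[8] P3: load  L3 | P0:I, P1:I, P2:S(20), P3:S(20) | bus: BusRd,Flush
[9] P3: store L3 := 13 | P0:I, P1:I, P2:I, P3:M(13) | bus: BusRdX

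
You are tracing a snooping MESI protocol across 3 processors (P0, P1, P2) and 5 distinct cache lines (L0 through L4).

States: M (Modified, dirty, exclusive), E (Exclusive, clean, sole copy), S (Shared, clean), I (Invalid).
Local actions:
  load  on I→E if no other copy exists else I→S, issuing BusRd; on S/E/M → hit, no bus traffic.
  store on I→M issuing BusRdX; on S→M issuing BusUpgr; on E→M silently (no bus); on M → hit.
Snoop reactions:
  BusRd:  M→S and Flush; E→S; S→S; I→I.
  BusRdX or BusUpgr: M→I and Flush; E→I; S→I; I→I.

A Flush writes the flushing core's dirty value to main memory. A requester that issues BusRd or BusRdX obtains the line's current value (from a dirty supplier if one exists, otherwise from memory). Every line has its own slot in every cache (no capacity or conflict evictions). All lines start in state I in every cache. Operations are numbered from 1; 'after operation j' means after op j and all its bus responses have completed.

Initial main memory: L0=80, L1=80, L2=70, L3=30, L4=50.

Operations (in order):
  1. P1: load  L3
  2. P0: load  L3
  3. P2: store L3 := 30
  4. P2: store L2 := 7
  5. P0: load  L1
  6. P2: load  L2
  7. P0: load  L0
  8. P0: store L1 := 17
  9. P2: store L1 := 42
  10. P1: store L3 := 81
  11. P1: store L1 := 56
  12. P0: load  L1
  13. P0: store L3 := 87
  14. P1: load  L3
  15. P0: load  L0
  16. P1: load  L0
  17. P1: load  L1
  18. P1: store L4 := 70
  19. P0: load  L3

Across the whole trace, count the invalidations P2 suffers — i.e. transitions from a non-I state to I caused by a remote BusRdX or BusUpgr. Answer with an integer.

invalidations = 2

  op1 P1: load  L3 → I/E/I on L3; bus BusRd; mem=30
  op2 P0: load  L3 → S/S/I on L3; bus BusRd; mem=30
  op3 P2: store L3 := 30 → I/I/M on L3; bus BusRdX; mem=30
  op4 P2: store L2 := 7 → I/I/M on L2; bus BusRdX; mem=70
  op5 P0: load  L1 → E/I/I on L1; bus BusRd; mem=80
  op6 P2: load  L2 → I/I/M on L2; bus (none); mem=70
  op7 P0: load  L0 → E/I/I on L0; bus BusRd; mem=80
  op8 P0: store L1 := 17 → M/I/I on L1; bus (none); mem=80
  op9 P2: store L1 := 42 → I/I/M on L1; bus BusRdX Flush; mem=17
  op10 P1: store L3 := 81 → I/M/I on L3; bus BusRdX Flush; mem=30
  op11 P1: store L1 := 56 → I/M/I on L1; bus BusRdX Flush; mem=42
  op12 P0: load  L1 → S/S/I on L1; bus BusRd Flush; mem=56
  op13 P0: store L3 := 87 → M/I/I on L3; bus BusRdX Flush; mem=81
  op14 P1: load  L3 → S/S/I on L3; bus BusRd Flush; mem=87
  op15 P0: load  L0 → E/I/I on L0; bus (none); mem=80
  op16 P1: load  L0 → S/S/I on L0; bus BusRd; mem=80
  op17 P1: load  L1 → S/S/I on L1; bus (none); mem=56
  op18 P1: store L4 := 70 → I/M/I on L4; bus BusRdX; mem=50
  op19 P0: load  L3 → S/S/I on L3; bus (none); mem=87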